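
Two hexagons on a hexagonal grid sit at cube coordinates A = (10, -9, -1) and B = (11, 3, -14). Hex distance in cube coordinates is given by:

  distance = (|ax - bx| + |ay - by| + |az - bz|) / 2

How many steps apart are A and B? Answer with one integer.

Answer: 13

Derivation:
|ax - bx| = |10 - 11| = 1
|ay - by| = |-9 - 3| = 12
|az - bz| = |-1 - (-14)| = 13
distance = (1 + 12 + 13) / 2 = 26 / 2 = 13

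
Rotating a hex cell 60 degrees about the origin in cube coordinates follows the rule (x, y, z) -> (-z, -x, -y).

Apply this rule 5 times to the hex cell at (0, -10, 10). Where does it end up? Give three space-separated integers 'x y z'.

Answer: 10 -10 0

Derivation:
Start: (0, -10, 10)
Step 1: (0, -10, 10) -> (-(10), -(0), -(-10)) = (-10, 0, 10)
Step 2: (-10, 0, 10) -> (-(10), -(-10), -(0)) = (-10, 10, 0)
Step 3: (-10, 10, 0) -> (-(0), -(-10), -(10)) = (0, 10, -10)
Step 4: (0, 10, -10) -> (-(-10), -(0), -(10)) = (10, 0, -10)
Step 5: (10, 0, -10) -> (-(-10), -(10), -(0)) = (10, -10, 0)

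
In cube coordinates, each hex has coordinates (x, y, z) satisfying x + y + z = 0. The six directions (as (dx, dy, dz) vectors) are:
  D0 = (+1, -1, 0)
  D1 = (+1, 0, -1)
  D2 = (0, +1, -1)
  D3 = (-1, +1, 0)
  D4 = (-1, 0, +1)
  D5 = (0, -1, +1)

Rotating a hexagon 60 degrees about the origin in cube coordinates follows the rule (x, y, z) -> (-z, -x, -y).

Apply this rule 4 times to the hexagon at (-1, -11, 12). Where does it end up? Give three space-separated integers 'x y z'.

Answer: 12 -1 -11

Derivation:
Start: (-1, -11, 12)
Step 1: (-1, -11, 12) -> (-(12), -(-1), -(-11)) = (-12, 1, 11)
Step 2: (-12, 1, 11) -> (-(11), -(-12), -(1)) = (-11, 12, -1)
Step 3: (-11, 12, -1) -> (-(-1), -(-11), -(12)) = (1, 11, -12)
Step 4: (1, 11, -12) -> (-(-12), -(1), -(11)) = (12, -1, -11)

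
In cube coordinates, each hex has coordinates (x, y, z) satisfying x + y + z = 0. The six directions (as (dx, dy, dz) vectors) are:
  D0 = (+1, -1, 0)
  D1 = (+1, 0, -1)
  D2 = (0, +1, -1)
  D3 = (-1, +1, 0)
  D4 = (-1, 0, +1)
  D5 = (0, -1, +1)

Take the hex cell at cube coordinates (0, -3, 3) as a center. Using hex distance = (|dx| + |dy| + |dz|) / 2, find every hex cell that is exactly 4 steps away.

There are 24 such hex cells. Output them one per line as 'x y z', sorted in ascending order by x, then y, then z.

Walk ring at distance 4 from (0, -3, 3):
Start at center + D4*4 = (-4, -3, 7)
  hex 0: (-4, -3, 7)
  hex 1: (-3, -4, 7)
  hex 2: (-2, -5, 7)
  hex 3: (-1, -6, 7)
  hex 4: (0, -7, 7)
  hex 5: (1, -7, 6)
  hex 6: (2, -7, 5)
  hex 7: (3, -7, 4)
  hex 8: (4, -7, 3)
  hex 9: (4, -6, 2)
  hex 10: (4, -5, 1)
  hex 11: (4, -4, 0)
  hex 12: (4, -3, -1)
  hex 13: (3, -2, -1)
  hex 14: (2, -1, -1)
  hex 15: (1, 0, -1)
  hex 16: (0, 1, -1)
  hex 17: (-1, 1, 0)
  hex 18: (-2, 1, 1)
  hex 19: (-3, 1, 2)
  hex 20: (-4, 1, 3)
  hex 21: (-4, 0, 4)
  hex 22: (-4, -1, 5)
  hex 23: (-4, -2, 6)
Sorted: 24 hexes.

Answer: -4 -3 7
-4 -2 6
-4 -1 5
-4 0 4
-4 1 3
-3 -4 7
-3 1 2
-2 -5 7
-2 1 1
-1 -6 7
-1 1 0
0 -7 7
0 1 -1
1 -7 6
1 0 -1
2 -7 5
2 -1 -1
3 -7 4
3 -2 -1
4 -7 3
4 -6 2
4 -5 1
4 -4 0
4 -3 -1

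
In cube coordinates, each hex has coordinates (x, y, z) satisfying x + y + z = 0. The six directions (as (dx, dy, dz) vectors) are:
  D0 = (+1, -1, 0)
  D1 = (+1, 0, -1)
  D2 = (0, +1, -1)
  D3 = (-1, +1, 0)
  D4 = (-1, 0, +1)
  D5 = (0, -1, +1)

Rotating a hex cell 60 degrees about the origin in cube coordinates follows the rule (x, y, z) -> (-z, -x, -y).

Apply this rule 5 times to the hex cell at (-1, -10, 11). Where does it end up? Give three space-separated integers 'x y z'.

Start: (-1, -10, 11)
Step 1: (-1, -10, 11) -> (-(11), -(-1), -(-10)) = (-11, 1, 10)
Step 2: (-11, 1, 10) -> (-(10), -(-11), -(1)) = (-10, 11, -1)
Step 3: (-10, 11, -1) -> (-(-1), -(-10), -(11)) = (1, 10, -11)
Step 4: (1, 10, -11) -> (-(-11), -(1), -(10)) = (11, -1, -10)
Step 5: (11, -1, -10) -> (-(-10), -(11), -(-1)) = (10, -11, 1)

Answer: 10 -11 1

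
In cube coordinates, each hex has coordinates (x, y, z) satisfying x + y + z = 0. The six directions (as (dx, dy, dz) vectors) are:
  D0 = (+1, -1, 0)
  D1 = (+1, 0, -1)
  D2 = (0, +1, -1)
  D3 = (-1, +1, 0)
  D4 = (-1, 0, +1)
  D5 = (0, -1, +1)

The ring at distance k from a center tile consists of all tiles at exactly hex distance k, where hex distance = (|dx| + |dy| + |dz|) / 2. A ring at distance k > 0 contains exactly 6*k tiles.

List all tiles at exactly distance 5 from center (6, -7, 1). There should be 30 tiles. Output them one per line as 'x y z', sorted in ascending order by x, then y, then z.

Answer: 1 -7 6
1 -6 5
1 -5 4
1 -4 3
1 -3 2
1 -2 1
2 -8 6
2 -2 0
3 -9 6
3 -2 -1
4 -10 6
4 -2 -2
5 -11 6
5 -2 -3
6 -12 6
6 -2 -4
7 -12 5
7 -3 -4
8 -12 4
8 -4 -4
9 -12 3
9 -5 -4
10 -12 2
10 -6 -4
11 -12 1
11 -11 0
11 -10 -1
11 -9 -2
11 -8 -3
11 -7 -4

Derivation:
Walk ring at distance 5 from (6, -7, 1):
Start at center + D4*5 = (1, -7, 6)
  hex 0: (1, -7, 6)
  hex 1: (2, -8, 6)
  hex 2: (3, -9, 6)
  hex 3: (4, -10, 6)
  hex 4: (5, -11, 6)
  hex 5: (6, -12, 6)
  hex 6: (7, -12, 5)
  hex 7: (8, -12, 4)
  hex 8: (9, -12, 3)
  hex 9: (10, -12, 2)
  hex 10: (11, -12, 1)
  hex 11: (11, -11, 0)
  hex 12: (11, -10, -1)
  hex 13: (11, -9, -2)
  hex 14: (11, -8, -3)
  hex 15: (11, -7, -4)
  hex 16: (10, -6, -4)
  hex 17: (9, -5, -4)
  hex 18: (8, -4, -4)
  hex 19: (7, -3, -4)
  hex 20: (6, -2, -4)
  hex 21: (5, -2, -3)
  hex 22: (4, -2, -2)
  hex 23: (3, -2, -1)
  hex 24: (2, -2, 0)
  hex 25: (1, -2, 1)
  hex 26: (1, -3, 2)
  hex 27: (1, -4, 3)
  hex 28: (1, -5, 4)
  hex 29: (1, -6, 5)
Sorted: 30 hexes.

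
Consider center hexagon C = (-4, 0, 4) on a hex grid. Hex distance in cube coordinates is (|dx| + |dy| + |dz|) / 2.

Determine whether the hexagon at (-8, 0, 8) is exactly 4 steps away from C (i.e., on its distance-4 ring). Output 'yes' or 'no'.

Answer: yes

Derivation:
|px - cx| = |-8 - (-4)| = 4
|py - cy| = |0 - 0| = 0
|pz - cz| = |8 - 4| = 4
distance = (4+0+4)/2 = 8/2 = 4
radius = 4; distance == radius -> yes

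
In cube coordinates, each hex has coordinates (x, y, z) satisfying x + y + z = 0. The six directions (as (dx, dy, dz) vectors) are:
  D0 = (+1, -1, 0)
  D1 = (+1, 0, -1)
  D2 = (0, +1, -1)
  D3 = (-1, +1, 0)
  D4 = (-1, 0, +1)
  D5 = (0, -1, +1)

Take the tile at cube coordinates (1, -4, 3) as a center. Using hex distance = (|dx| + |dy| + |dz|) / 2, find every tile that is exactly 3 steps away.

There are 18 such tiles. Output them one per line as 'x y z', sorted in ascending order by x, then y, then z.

Answer: -2 -4 6
-2 -3 5
-2 -2 4
-2 -1 3
-1 -5 6
-1 -1 2
0 -6 6
0 -1 1
1 -7 6
1 -1 0
2 -7 5
2 -2 0
3 -7 4
3 -3 0
4 -7 3
4 -6 2
4 -5 1
4 -4 0

Derivation:
Walk ring at distance 3 from (1, -4, 3):
Start at center + D4*3 = (-2, -4, 6)
  hex 0: (-2, -4, 6)
  hex 1: (-1, -5, 6)
  hex 2: (0, -6, 6)
  hex 3: (1, -7, 6)
  hex 4: (2, -7, 5)
  hex 5: (3, -7, 4)
  hex 6: (4, -7, 3)
  hex 7: (4, -6, 2)
  hex 8: (4, -5, 1)
  hex 9: (4, -4, 0)
  hex 10: (3, -3, 0)
  hex 11: (2, -2, 0)
  hex 12: (1, -1, 0)
  hex 13: (0, -1, 1)
  hex 14: (-1, -1, 2)
  hex 15: (-2, -1, 3)
  hex 16: (-2, -2, 4)
  hex 17: (-2, -3, 5)
Sorted: 18 hexes.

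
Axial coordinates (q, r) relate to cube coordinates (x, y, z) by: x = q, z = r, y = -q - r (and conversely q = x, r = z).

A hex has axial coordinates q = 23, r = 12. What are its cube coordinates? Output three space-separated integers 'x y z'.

Answer: 23 -35 12

Derivation:
x = q = 23
z = r = 12
y = -x - z = -(23) - (12) = -35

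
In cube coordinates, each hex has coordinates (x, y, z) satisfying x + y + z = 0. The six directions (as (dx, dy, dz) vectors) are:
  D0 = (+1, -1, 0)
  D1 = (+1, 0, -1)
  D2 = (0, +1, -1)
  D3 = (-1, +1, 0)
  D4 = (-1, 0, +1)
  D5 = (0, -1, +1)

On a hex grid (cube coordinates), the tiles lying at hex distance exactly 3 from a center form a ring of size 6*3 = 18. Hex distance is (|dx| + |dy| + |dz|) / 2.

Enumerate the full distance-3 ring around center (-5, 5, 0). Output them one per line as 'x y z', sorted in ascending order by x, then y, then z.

Walk ring at distance 3 from (-5, 5, 0):
Start at center + D4*3 = (-8, 5, 3)
  hex 0: (-8, 5, 3)
  hex 1: (-7, 4, 3)
  hex 2: (-6, 3, 3)
  hex 3: (-5, 2, 3)
  hex 4: (-4, 2, 2)
  hex 5: (-3, 2, 1)
  hex 6: (-2, 2, 0)
  hex 7: (-2, 3, -1)
  hex 8: (-2, 4, -2)
  hex 9: (-2, 5, -3)
  hex 10: (-3, 6, -3)
  hex 11: (-4, 7, -3)
  hex 12: (-5, 8, -3)
  hex 13: (-6, 8, -2)
  hex 14: (-7, 8, -1)
  hex 15: (-8, 8, 0)
  hex 16: (-8, 7, 1)
  hex 17: (-8, 6, 2)
Sorted: 18 hexes.

Answer: -8 5 3
-8 6 2
-8 7 1
-8 8 0
-7 4 3
-7 8 -1
-6 3 3
-6 8 -2
-5 2 3
-5 8 -3
-4 2 2
-4 7 -3
-3 2 1
-3 6 -3
-2 2 0
-2 3 -1
-2 4 -2
-2 5 -3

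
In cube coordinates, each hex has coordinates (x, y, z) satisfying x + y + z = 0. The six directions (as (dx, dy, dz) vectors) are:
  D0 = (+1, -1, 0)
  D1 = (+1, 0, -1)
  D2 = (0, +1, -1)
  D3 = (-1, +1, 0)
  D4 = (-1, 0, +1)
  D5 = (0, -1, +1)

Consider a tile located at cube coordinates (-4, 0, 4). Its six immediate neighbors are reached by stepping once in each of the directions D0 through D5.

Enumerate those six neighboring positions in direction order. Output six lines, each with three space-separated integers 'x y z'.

Center: (-4, 0, 4). Add each direction:
  D0: (-4, 0, 4) + (1, -1, 0) = (-3, -1, 4)
  D1: (-4, 0, 4) + (1, 0, -1) = (-3, 0, 3)
  D2: (-4, 0, 4) + (0, 1, -1) = (-4, 1, 3)
  D3: (-4, 0, 4) + (-1, 1, 0) = (-5, 1, 4)
  D4: (-4, 0, 4) + (-1, 0, 1) = (-5, 0, 5)
  D5: (-4, 0, 4) + (0, -1, 1) = (-4, -1, 5)

Answer: -3 -1 4
-3 0 3
-4 1 3
-5 1 4
-5 0 5
-4 -1 5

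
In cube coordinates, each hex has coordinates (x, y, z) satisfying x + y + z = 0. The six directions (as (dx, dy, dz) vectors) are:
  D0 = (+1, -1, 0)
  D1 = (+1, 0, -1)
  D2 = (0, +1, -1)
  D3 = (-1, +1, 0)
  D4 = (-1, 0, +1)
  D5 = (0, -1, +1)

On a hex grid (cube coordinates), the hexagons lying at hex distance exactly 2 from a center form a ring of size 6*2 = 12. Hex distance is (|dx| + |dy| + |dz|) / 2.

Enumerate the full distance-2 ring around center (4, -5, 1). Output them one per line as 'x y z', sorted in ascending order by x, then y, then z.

Answer: 2 -5 3
2 -4 2
2 -3 1
3 -6 3
3 -3 0
4 -7 3
4 -3 -1
5 -7 2
5 -4 -1
6 -7 1
6 -6 0
6 -5 -1

Derivation:
Walk ring at distance 2 from (4, -5, 1):
Start at center + D4*2 = (2, -5, 3)
  hex 0: (2, -5, 3)
  hex 1: (3, -6, 3)
  hex 2: (4, -7, 3)
  hex 3: (5, -7, 2)
  hex 4: (6, -7, 1)
  hex 5: (6, -6, 0)
  hex 6: (6, -5, -1)
  hex 7: (5, -4, -1)
  hex 8: (4, -3, -1)
  hex 9: (3, -3, 0)
  hex 10: (2, -3, 1)
  hex 11: (2, -4, 2)
Sorted: 12 hexes.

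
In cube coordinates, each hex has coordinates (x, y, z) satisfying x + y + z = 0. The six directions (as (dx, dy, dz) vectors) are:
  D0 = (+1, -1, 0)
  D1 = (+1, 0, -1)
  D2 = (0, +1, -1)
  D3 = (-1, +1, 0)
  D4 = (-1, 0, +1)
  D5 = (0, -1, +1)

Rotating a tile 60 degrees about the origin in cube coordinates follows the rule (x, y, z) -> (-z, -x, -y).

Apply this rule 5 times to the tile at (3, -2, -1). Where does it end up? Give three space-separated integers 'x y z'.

Answer: 2 1 -3

Derivation:
Start: (3, -2, -1)
Step 1: (3, -2, -1) -> (-(-1), -(3), -(-2)) = (1, -3, 2)
Step 2: (1, -3, 2) -> (-(2), -(1), -(-3)) = (-2, -1, 3)
Step 3: (-2, -1, 3) -> (-(3), -(-2), -(-1)) = (-3, 2, 1)
Step 4: (-3, 2, 1) -> (-(1), -(-3), -(2)) = (-1, 3, -2)
Step 5: (-1, 3, -2) -> (-(-2), -(-1), -(3)) = (2, 1, -3)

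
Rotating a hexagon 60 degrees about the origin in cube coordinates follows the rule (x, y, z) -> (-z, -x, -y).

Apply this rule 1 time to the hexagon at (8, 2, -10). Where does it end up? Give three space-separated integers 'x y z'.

Start: (8, 2, -10)
Step 1: (8, 2, -10) -> (-(-10), -(8), -(2)) = (10, -8, -2)

Answer: 10 -8 -2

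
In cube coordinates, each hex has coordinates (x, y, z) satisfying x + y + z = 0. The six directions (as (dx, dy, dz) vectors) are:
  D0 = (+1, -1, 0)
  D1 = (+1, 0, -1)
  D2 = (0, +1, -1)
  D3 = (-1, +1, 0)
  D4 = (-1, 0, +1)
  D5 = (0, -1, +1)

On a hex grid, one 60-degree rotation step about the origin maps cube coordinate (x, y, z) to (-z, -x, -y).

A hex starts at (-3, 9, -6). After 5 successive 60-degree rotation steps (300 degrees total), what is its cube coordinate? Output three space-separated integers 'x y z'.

Answer: -9 6 3

Derivation:
Start: (-3, 9, -6)
Step 1: (-3, 9, -6) -> (-(-6), -(-3), -(9)) = (6, 3, -9)
Step 2: (6, 3, -9) -> (-(-9), -(6), -(3)) = (9, -6, -3)
Step 3: (9, -6, -3) -> (-(-3), -(9), -(-6)) = (3, -9, 6)
Step 4: (3, -9, 6) -> (-(6), -(3), -(-9)) = (-6, -3, 9)
Step 5: (-6, -3, 9) -> (-(9), -(-6), -(-3)) = (-9, 6, 3)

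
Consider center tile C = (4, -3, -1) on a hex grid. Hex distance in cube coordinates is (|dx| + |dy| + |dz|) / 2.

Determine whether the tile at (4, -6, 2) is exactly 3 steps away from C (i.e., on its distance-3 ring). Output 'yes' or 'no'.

Answer: yes

Derivation:
|px - cx| = |4 - 4| = 0
|py - cy| = |-6 - (-3)| = 3
|pz - cz| = |2 - (-1)| = 3
distance = (0+3+3)/2 = 6/2 = 3
radius = 3; distance == radius -> yes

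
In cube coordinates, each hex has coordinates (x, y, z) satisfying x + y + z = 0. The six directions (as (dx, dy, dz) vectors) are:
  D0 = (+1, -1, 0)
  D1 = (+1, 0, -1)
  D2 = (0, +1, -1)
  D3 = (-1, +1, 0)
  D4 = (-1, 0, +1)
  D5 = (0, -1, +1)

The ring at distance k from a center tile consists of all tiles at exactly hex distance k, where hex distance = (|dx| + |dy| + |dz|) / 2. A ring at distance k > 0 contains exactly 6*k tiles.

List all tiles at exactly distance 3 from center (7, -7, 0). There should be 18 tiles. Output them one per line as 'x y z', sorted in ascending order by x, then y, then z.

Walk ring at distance 3 from (7, -7, 0):
Start at center + D4*3 = (4, -7, 3)
  hex 0: (4, -7, 3)
  hex 1: (5, -8, 3)
  hex 2: (6, -9, 3)
  hex 3: (7, -10, 3)
  hex 4: (8, -10, 2)
  hex 5: (9, -10, 1)
  hex 6: (10, -10, 0)
  hex 7: (10, -9, -1)
  hex 8: (10, -8, -2)
  hex 9: (10, -7, -3)
  hex 10: (9, -6, -3)
  hex 11: (8, -5, -3)
  hex 12: (7, -4, -3)
  hex 13: (6, -4, -2)
  hex 14: (5, -4, -1)
  hex 15: (4, -4, 0)
  hex 16: (4, -5, 1)
  hex 17: (4, -6, 2)
Sorted: 18 hexes.

Answer: 4 -7 3
4 -6 2
4 -5 1
4 -4 0
5 -8 3
5 -4 -1
6 -9 3
6 -4 -2
7 -10 3
7 -4 -3
8 -10 2
8 -5 -3
9 -10 1
9 -6 -3
10 -10 0
10 -9 -1
10 -8 -2
10 -7 -3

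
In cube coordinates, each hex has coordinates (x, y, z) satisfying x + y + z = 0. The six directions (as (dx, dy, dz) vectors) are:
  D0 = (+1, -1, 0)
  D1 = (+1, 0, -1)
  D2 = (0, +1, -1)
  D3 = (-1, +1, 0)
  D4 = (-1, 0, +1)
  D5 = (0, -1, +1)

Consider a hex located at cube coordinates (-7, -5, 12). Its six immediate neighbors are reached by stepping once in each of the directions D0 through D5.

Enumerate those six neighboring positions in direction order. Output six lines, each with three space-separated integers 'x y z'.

Center: (-7, -5, 12). Add each direction:
  D0: (-7, -5, 12) + (1, -1, 0) = (-6, -6, 12)
  D1: (-7, -5, 12) + (1, 0, -1) = (-6, -5, 11)
  D2: (-7, -5, 12) + (0, 1, -1) = (-7, -4, 11)
  D3: (-7, -5, 12) + (-1, 1, 0) = (-8, -4, 12)
  D4: (-7, -5, 12) + (-1, 0, 1) = (-8, -5, 13)
  D5: (-7, -5, 12) + (0, -1, 1) = (-7, -6, 13)

Answer: -6 -6 12
-6 -5 11
-7 -4 11
-8 -4 12
-8 -5 13
-7 -6 13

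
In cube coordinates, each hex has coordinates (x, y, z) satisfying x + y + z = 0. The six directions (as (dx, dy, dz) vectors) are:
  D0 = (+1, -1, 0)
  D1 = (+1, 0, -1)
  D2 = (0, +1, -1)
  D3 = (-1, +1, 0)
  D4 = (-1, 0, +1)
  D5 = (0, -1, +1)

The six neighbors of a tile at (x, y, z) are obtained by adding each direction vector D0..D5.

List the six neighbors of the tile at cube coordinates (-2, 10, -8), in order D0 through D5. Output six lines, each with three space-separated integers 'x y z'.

Center: (-2, 10, -8). Add each direction:
  D0: (-2, 10, -8) + (1, -1, 0) = (-1, 9, -8)
  D1: (-2, 10, -8) + (1, 0, -1) = (-1, 10, -9)
  D2: (-2, 10, -8) + (0, 1, -1) = (-2, 11, -9)
  D3: (-2, 10, -8) + (-1, 1, 0) = (-3, 11, -8)
  D4: (-2, 10, -8) + (-1, 0, 1) = (-3, 10, -7)
  D5: (-2, 10, -8) + (0, -1, 1) = (-2, 9, -7)

Answer: -1 9 -8
-1 10 -9
-2 11 -9
-3 11 -8
-3 10 -7
-2 9 -7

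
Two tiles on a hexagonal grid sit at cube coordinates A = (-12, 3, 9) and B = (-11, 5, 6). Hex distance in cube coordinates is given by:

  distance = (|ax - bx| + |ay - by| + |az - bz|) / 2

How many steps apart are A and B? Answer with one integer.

Answer: 3

Derivation:
|ax - bx| = |-12 - (-11)| = 1
|ay - by| = |3 - 5| = 2
|az - bz| = |9 - 6| = 3
distance = (1 + 2 + 3) / 2 = 6 / 2 = 3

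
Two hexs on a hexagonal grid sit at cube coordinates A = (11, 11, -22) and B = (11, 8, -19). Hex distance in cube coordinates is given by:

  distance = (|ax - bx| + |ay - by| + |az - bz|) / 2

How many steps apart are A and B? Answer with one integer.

|ax - bx| = |11 - 11| = 0
|ay - by| = |11 - 8| = 3
|az - bz| = |-22 - (-19)| = 3
distance = (0 + 3 + 3) / 2 = 6 / 2 = 3

Answer: 3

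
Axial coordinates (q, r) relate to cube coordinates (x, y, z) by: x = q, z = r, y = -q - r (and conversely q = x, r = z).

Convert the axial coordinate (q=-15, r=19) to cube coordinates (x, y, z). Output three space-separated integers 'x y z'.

x = q = -15
z = r = 19
y = -x - z = -(-15) - (19) = -4

Answer: -15 -4 19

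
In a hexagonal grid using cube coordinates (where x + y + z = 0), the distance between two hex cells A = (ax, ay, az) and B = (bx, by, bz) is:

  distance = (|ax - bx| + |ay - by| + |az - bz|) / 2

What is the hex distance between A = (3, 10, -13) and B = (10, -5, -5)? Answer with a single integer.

|ax - bx| = |3 - 10| = 7
|ay - by| = |10 - (-5)| = 15
|az - bz| = |-13 - (-5)| = 8
distance = (7 + 15 + 8) / 2 = 30 / 2 = 15

Answer: 15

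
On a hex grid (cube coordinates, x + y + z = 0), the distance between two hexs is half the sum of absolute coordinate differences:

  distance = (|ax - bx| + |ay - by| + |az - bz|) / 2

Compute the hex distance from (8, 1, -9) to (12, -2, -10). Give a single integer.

Answer: 4

Derivation:
|ax - bx| = |8 - 12| = 4
|ay - by| = |1 - (-2)| = 3
|az - bz| = |-9 - (-10)| = 1
distance = (4 + 3 + 1) / 2 = 8 / 2 = 4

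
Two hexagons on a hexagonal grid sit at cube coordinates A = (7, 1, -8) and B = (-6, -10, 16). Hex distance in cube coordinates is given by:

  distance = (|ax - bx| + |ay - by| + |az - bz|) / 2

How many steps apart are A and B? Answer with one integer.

Answer: 24

Derivation:
|ax - bx| = |7 - (-6)| = 13
|ay - by| = |1 - (-10)| = 11
|az - bz| = |-8 - 16| = 24
distance = (13 + 11 + 24) / 2 = 48 / 2 = 24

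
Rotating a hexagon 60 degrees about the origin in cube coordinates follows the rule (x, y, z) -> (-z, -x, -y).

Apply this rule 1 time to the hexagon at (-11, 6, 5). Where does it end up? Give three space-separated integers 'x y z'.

Answer: -5 11 -6

Derivation:
Start: (-11, 6, 5)
Step 1: (-11, 6, 5) -> (-(5), -(-11), -(6)) = (-5, 11, -6)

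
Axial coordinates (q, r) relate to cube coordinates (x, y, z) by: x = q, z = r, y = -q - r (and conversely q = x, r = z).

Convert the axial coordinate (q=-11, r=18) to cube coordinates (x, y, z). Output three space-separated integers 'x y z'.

x = q = -11
z = r = 18
y = -x - z = -(-11) - (18) = -7

Answer: -11 -7 18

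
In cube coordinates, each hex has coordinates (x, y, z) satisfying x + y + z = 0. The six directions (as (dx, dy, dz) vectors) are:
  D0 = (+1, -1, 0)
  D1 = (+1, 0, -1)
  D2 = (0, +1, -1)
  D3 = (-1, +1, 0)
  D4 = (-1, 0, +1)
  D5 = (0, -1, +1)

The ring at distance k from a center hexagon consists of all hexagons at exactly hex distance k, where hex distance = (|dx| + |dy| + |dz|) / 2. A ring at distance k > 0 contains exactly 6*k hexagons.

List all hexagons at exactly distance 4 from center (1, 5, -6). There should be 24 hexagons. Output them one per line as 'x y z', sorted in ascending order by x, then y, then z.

Walk ring at distance 4 from (1, 5, -6):
Start at center + D4*4 = (-3, 5, -2)
  hex 0: (-3, 5, -2)
  hex 1: (-2, 4, -2)
  hex 2: (-1, 3, -2)
  hex 3: (0, 2, -2)
  hex 4: (1, 1, -2)
  hex 5: (2, 1, -3)
  hex 6: (3, 1, -4)
  hex 7: (4, 1, -5)
  hex 8: (5, 1, -6)
  hex 9: (5, 2, -7)
  hex 10: (5, 3, -8)
  hex 11: (5, 4, -9)
  hex 12: (5, 5, -10)
  hex 13: (4, 6, -10)
  hex 14: (3, 7, -10)
  hex 15: (2, 8, -10)
  hex 16: (1, 9, -10)
  hex 17: (0, 9, -9)
  hex 18: (-1, 9, -8)
  hex 19: (-2, 9, -7)
  hex 20: (-3, 9, -6)
  hex 21: (-3, 8, -5)
  hex 22: (-3, 7, -4)
  hex 23: (-3, 6, -3)
Sorted: 24 hexes.

Answer: -3 5 -2
-3 6 -3
-3 7 -4
-3 8 -5
-3 9 -6
-2 4 -2
-2 9 -7
-1 3 -2
-1 9 -8
0 2 -2
0 9 -9
1 1 -2
1 9 -10
2 1 -3
2 8 -10
3 1 -4
3 7 -10
4 1 -5
4 6 -10
5 1 -6
5 2 -7
5 3 -8
5 4 -9
5 5 -10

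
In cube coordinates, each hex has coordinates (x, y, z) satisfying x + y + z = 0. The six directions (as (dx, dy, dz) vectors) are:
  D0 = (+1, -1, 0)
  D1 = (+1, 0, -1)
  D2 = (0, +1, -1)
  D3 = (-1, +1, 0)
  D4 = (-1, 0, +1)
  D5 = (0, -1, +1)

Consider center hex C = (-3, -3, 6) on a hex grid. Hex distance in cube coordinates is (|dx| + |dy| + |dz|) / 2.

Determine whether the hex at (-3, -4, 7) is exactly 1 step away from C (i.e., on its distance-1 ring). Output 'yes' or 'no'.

Answer: yes

Derivation:
|px - cx| = |-3 - (-3)| = 0
|py - cy| = |-4 - (-3)| = 1
|pz - cz| = |7 - 6| = 1
distance = (0+1+1)/2 = 2/2 = 1
radius = 1; distance == radius -> yes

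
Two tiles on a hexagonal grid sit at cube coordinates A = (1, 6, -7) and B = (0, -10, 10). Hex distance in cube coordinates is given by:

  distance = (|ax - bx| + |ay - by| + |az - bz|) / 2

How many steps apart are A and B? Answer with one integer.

Answer: 17

Derivation:
|ax - bx| = |1 - 0| = 1
|ay - by| = |6 - (-10)| = 16
|az - bz| = |-7 - 10| = 17
distance = (1 + 16 + 17) / 2 = 34 / 2 = 17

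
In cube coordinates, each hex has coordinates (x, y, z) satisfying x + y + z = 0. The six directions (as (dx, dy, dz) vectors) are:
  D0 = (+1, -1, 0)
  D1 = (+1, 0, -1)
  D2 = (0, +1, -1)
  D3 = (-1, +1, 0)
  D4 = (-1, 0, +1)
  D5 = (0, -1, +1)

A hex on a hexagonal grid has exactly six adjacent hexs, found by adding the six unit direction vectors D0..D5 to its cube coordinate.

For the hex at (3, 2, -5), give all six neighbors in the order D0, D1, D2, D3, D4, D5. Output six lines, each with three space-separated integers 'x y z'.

Center: (3, 2, -5). Add each direction:
  D0: (3, 2, -5) + (1, -1, 0) = (4, 1, -5)
  D1: (3, 2, -5) + (1, 0, -1) = (4, 2, -6)
  D2: (3, 2, -5) + (0, 1, -1) = (3, 3, -6)
  D3: (3, 2, -5) + (-1, 1, 0) = (2, 3, -5)
  D4: (3, 2, -5) + (-1, 0, 1) = (2, 2, -4)
  D5: (3, 2, -5) + (0, -1, 1) = (3, 1, -4)

Answer: 4 1 -5
4 2 -6
3 3 -6
2 3 -5
2 2 -4
3 1 -4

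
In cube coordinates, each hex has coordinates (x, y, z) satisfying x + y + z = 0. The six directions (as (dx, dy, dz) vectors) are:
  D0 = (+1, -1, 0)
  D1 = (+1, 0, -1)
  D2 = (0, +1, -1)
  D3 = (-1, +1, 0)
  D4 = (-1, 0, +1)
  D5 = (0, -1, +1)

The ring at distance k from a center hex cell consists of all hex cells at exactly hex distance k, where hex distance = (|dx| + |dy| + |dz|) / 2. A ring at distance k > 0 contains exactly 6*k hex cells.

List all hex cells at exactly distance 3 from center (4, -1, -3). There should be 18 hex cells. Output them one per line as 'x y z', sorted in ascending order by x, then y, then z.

Walk ring at distance 3 from (4, -1, -3):
Start at center + D4*3 = (1, -1, 0)
  hex 0: (1, -1, 0)
  hex 1: (2, -2, 0)
  hex 2: (3, -3, 0)
  hex 3: (4, -4, 0)
  hex 4: (5, -4, -1)
  hex 5: (6, -4, -2)
  hex 6: (7, -4, -3)
  hex 7: (7, -3, -4)
  hex 8: (7, -2, -5)
  hex 9: (7, -1, -6)
  hex 10: (6, 0, -6)
  hex 11: (5, 1, -6)
  hex 12: (4, 2, -6)
  hex 13: (3, 2, -5)
  hex 14: (2, 2, -4)
  hex 15: (1, 2, -3)
  hex 16: (1, 1, -2)
  hex 17: (1, 0, -1)
Sorted: 18 hexes.

Answer: 1 -1 0
1 0 -1
1 1 -2
1 2 -3
2 -2 0
2 2 -4
3 -3 0
3 2 -5
4 -4 0
4 2 -6
5 -4 -1
5 1 -6
6 -4 -2
6 0 -6
7 -4 -3
7 -3 -4
7 -2 -5
7 -1 -6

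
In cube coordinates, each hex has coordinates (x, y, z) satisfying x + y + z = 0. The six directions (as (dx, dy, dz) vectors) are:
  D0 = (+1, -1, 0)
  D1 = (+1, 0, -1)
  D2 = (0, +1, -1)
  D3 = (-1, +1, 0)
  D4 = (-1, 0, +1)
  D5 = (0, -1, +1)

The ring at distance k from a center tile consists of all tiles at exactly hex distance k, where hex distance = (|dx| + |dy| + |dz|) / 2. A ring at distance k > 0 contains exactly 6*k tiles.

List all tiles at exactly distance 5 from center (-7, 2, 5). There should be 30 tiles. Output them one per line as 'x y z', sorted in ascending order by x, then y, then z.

Walk ring at distance 5 from (-7, 2, 5):
Start at center + D4*5 = (-12, 2, 10)
  hex 0: (-12, 2, 10)
  hex 1: (-11, 1, 10)
  hex 2: (-10, 0, 10)
  hex 3: (-9, -1, 10)
  hex 4: (-8, -2, 10)
  hex 5: (-7, -3, 10)
  hex 6: (-6, -3, 9)
  hex 7: (-5, -3, 8)
  hex 8: (-4, -3, 7)
  hex 9: (-3, -3, 6)
  hex 10: (-2, -3, 5)
  hex 11: (-2, -2, 4)
  hex 12: (-2, -1, 3)
  hex 13: (-2, 0, 2)
  hex 14: (-2, 1, 1)
  hex 15: (-2, 2, 0)
  hex 16: (-3, 3, 0)
  hex 17: (-4, 4, 0)
  hex 18: (-5, 5, 0)
  hex 19: (-6, 6, 0)
  hex 20: (-7, 7, 0)
  hex 21: (-8, 7, 1)
  hex 22: (-9, 7, 2)
  hex 23: (-10, 7, 3)
  hex 24: (-11, 7, 4)
  hex 25: (-12, 7, 5)
  hex 26: (-12, 6, 6)
  hex 27: (-12, 5, 7)
  hex 28: (-12, 4, 8)
  hex 29: (-12, 3, 9)
Sorted: 30 hexes.

Answer: -12 2 10
-12 3 9
-12 4 8
-12 5 7
-12 6 6
-12 7 5
-11 1 10
-11 7 4
-10 0 10
-10 7 3
-9 -1 10
-9 7 2
-8 -2 10
-8 7 1
-7 -3 10
-7 7 0
-6 -3 9
-6 6 0
-5 -3 8
-5 5 0
-4 -3 7
-4 4 0
-3 -3 6
-3 3 0
-2 -3 5
-2 -2 4
-2 -1 3
-2 0 2
-2 1 1
-2 2 0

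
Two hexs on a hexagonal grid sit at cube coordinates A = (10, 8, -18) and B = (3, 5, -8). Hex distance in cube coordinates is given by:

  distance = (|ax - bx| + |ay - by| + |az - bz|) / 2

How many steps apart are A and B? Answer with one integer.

|ax - bx| = |10 - 3| = 7
|ay - by| = |8 - 5| = 3
|az - bz| = |-18 - (-8)| = 10
distance = (7 + 3 + 10) / 2 = 20 / 2 = 10

Answer: 10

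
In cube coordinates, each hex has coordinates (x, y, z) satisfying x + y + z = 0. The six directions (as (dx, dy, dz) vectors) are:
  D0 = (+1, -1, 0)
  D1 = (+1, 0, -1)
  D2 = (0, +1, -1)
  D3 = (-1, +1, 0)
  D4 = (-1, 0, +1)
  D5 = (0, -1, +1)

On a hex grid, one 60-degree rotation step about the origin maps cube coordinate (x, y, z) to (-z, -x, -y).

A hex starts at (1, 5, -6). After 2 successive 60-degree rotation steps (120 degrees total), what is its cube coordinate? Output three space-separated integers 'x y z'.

Answer: 5 -6 1

Derivation:
Start: (1, 5, -6)
Step 1: (1, 5, -6) -> (-(-6), -(1), -(5)) = (6, -1, -5)
Step 2: (6, -1, -5) -> (-(-5), -(6), -(-1)) = (5, -6, 1)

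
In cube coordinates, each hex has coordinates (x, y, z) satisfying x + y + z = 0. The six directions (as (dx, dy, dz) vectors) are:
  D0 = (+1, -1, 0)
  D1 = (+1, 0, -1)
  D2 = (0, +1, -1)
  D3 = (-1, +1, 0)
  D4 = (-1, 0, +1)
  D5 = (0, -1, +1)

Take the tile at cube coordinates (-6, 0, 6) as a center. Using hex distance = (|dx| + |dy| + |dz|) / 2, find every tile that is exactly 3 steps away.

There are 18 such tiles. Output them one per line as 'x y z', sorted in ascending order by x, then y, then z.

Walk ring at distance 3 from (-6, 0, 6):
Start at center + D4*3 = (-9, 0, 9)
  hex 0: (-9, 0, 9)
  hex 1: (-8, -1, 9)
  hex 2: (-7, -2, 9)
  hex 3: (-6, -3, 9)
  hex 4: (-5, -3, 8)
  hex 5: (-4, -3, 7)
  hex 6: (-3, -3, 6)
  hex 7: (-3, -2, 5)
  hex 8: (-3, -1, 4)
  hex 9: (-3, 0, 3)
  hex 10: (-4, 1, 3)
  hex 11: (-5, 2, 3)
  hex 12: (-6, 3, 3)
  hex 13: (-7, 3, 4)
  hex 14: (-8, 3, 5)
  hex 15: (-9, 3, 6)
  hex 16: (-9, 2, 7)
  hex 17: (-9, 1, 8)
Sorted: 18 hexes.

Answer: -9 0 9
-9 1 8
-9 2 7
-9 3 6
-8 -1 9
-8 3 5
-7 -2 9
-7 3 4
-6 -3 9
-6 3 3
-5 -3 8
-5 2 3
-4 -3 7
-4 1 3
-3 -3 6
-3 -2 5
-3 -1 4
-3 0 3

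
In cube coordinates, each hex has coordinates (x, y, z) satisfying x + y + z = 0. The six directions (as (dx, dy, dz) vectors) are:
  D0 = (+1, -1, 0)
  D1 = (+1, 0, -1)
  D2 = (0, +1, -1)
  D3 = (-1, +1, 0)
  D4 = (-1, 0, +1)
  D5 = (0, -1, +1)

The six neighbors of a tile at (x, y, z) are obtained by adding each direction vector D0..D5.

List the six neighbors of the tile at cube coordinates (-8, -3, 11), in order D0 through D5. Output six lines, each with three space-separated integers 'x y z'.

Answer: -7 -4 11
-7 -3 10
-8 -2 10
-9 -2 11
-9 -3 12
-8 -4 12

Derivation:
Center: (-8, -3, 11). Add each direction:
  D0: (-8, -3, 11) + (1, -1, 0) = (-7, -4, 11)
  D1: (-8, -3, 11) + (1, 0, -1) = (-7, -3, 10)
  D2: (-8, -3, 11) + (0, 1, -1) = (-8, -2, 10)
  D3: (-8, -3, 11) + (-1, 1, 0) = (-9, -2, 11)
  D4: (-8, -3, 11) + (-1, 0, 1) = (-9, -3, 12)
  D5: (-8, -3, 11) + (0, -1, 1) = (-8, -4, 12)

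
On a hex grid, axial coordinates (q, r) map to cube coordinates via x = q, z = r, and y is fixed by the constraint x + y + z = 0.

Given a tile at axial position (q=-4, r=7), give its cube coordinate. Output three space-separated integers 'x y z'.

Answer: -4 -3 7

Derivation:
x = q = -4
z = r = 7
y = -x - z = -(-4) - (7) = -3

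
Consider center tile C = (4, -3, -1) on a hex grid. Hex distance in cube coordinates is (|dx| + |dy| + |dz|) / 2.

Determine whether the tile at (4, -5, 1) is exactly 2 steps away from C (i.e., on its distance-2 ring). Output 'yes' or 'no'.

Answer: yes

Derivation:
|px - cx| = |4 - 4| = 0
|py - cy| = |-5 - (-3)| = 2
|pz - cz| = |1 - (-1)| = 2
distance = (0+2+2)/2 = 4/2 = 2
radius = 2; distance == radius -> yes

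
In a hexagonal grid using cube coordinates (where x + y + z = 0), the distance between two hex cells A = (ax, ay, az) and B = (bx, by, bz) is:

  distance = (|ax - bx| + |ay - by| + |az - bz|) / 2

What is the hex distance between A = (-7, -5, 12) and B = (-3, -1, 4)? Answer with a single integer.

Answer: 8

Derivation:
|ax - bx| = |-7 - (-3)| = 4
|ay - by| = |-5 - (-1)| = 4
|az - bz| = |12 - 4| = 8
distance = (4 + 4 + 8) / 2 = 16 / 2 = 8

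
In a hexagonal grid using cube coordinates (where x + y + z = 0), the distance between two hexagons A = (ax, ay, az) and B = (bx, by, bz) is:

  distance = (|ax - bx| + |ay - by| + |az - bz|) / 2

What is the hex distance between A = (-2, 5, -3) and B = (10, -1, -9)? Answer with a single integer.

Answer: 12

Derivation:
|ax - bx| = |-2 - 10| = 12
|ay - by| = |5 - (-1)| = 6
|az - bz| = |-3 - (-9)| = 6
distance = (12 + 6 + 6) / 2 = 24 / 2 = 12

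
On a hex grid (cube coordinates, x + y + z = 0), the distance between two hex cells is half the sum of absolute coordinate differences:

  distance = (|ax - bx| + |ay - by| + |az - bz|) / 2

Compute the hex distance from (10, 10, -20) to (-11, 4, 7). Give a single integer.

Answer: 27

Derivation:
|ax - bx| = |10 - (-11)| = 21
|ay - by| = |10 - 4| = 6
|az - bz| = |-20 - 7| = 27
distance = (21 + 6 + 27) / 2 = 54 / 2 = 27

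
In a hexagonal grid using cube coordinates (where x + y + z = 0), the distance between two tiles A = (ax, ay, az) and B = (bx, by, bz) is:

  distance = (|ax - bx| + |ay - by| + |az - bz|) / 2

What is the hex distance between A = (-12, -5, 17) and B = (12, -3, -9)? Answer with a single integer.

Answer: 26

Derivation:
|ax - bx| = |-12 - 12| = 24
|ay - by| = |-5 - (-3)| = 2
|az - bz| = |17 - (-9)| = 26
distance = (24 + 2 + 26) / 2 = 52 / 2 = 26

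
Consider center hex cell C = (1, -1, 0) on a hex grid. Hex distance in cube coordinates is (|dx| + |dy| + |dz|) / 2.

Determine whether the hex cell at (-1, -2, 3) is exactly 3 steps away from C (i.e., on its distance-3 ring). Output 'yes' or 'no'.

Answer: yes

Derivation:
|px - cx| = |-1 - 1| = 2
|py - cy| = |-2 - (-1)| = 1
|pz - cz| = |3 - 0| = 3
distance = (2+1+3)/2 = 6/2 = 3
radius = 3; distance == radius -> yes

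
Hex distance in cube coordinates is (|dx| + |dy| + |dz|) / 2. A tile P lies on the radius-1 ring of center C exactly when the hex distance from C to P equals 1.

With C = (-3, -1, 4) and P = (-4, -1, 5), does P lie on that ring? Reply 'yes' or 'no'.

|px - cx| = |-4 - (-3)| = 1
|py - cy| = |-1 - (-1)| = 0
|pz - cz| = |5 - 4| = 1
distance = (1+0+1)/2 = 2/2 = 1
radius = 1; distance == radius -> yes

Answer: yes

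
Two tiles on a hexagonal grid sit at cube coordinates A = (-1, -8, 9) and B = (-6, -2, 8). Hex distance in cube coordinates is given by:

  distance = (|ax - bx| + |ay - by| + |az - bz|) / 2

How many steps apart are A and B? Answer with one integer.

|ax - bx| = |-1 - (-6)| = 5
|ay - by| = |-8 - (-2)| = 6
|az - bz| = |9 - 8| = 1
distance = (5 + 6 + 1) / 2 = 12 / 2 = 6

Answer: 6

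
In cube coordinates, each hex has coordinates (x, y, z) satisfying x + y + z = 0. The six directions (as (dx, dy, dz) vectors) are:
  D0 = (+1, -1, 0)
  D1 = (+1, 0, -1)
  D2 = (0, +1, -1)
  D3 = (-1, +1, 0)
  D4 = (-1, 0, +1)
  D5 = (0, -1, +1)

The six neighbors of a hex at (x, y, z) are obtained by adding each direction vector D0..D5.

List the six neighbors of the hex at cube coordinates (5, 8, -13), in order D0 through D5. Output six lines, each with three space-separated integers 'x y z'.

Center: (5, 8, -13). Add each direction:
  D0: (5, 8, -13) + (1, -1, 0) = (6, 7, -13)
  D1: (5, 8, -13) + (1, 0, -1) = (6, 8, -14)
  D2: (5, 8, -13) + (0, 1, -1) = (5, 9, -14)
  D3: (5, 8, -13) + (-1, 1, 0) = (4, 9, -13)
  D4: (5, 8, -13) + (-1, 0, 1) = (4, 8, -12)
  D5: (5, 8, -13) + (0, -1, 1) = (5, 7, -12)

Answer: 6 7 -13
6 8 -14
5 9 -14
4 9 -13
4 8 -12
5 7 -12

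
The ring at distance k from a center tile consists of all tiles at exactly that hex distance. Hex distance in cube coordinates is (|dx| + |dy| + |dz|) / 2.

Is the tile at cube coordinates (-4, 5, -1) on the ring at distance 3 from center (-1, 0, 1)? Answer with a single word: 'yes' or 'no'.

Answer: no

Derivation:
|px - cx| = |-4 - (-1)| = 3
|py - cy| = |5 - 0| = 5
|pz - cz| = |-1 - 1| = 2
distance = (3+5+2)/2 = 10/2 = 5
radius = 3; distance != radius -> no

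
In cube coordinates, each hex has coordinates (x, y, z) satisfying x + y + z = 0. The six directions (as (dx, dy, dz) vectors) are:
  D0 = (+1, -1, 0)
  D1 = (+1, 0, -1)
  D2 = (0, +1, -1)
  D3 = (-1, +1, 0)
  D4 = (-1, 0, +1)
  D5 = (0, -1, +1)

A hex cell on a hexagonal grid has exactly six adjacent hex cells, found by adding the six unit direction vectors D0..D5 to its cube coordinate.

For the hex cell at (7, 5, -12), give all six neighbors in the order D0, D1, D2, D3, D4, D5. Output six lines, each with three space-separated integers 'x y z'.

Answer: 8 4 -12
8 5 -13
7 6 -13
6 6 -12
6 5 -11
7 4 -11

Derivation:
Center: (7, 5, -12). Add each direction:
  D0: (7, 5, -12) + (1, -1, 0) = (8, 4, -12)
  D1: (7, 5, -12) + (1, 0, -1) = (8, 5, -13)
  D2: (7, 5, -12) + (0, 1, -1) = (7, 6, -13)
  D3: (7, 5, -12) + (-1, 1, 0) = (6, 6, -12)
  D4: (7, 5, -12) + (-1, 0, 1) = (6, 5, -11)
  D5: (7, 5, -12) + (0, -1, 1) = (7, 4, -11)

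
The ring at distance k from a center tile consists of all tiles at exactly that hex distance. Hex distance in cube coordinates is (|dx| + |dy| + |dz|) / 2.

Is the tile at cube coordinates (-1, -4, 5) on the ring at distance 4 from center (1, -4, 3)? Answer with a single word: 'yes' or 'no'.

|px - cx| = |-1 - 1| = 2
|py - cy| = |-4 - (-4)| = 0
|pz - cz| = |5 - 3| = 2
distance = (2+0+2)/2 = 4/2 = 2
radius = 4; distance != radius -> no

Answer: no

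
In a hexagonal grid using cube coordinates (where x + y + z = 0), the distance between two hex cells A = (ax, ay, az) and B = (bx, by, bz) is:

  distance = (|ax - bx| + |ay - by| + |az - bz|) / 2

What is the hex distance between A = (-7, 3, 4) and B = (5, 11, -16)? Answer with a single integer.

|ax - bx| = |-7 - 5| = 12
|ay - by| = |3 - 11| = 8
|az - bz| = |4 - (-16)| = 20
distance = (12 + 8 + 20) / 2 = 40 / 2 = 20

Answer: 20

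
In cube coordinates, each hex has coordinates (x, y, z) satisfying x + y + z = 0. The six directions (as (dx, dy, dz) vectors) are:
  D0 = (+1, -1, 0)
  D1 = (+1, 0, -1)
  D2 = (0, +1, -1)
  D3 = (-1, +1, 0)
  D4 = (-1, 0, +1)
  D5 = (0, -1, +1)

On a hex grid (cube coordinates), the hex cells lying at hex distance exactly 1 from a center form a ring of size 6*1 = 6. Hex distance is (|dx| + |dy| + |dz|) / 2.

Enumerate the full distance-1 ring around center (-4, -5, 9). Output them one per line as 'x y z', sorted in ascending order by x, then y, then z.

Answer: -5 -5 10
-5 -4 9
-4 -6 10
-4 -4 8
-3 -6 9
-3 -5 8

Derivation:
Walk ring at distance 1 from (-4, -5, 9):
Start at center + D4*1 = (-5, -5, 10)
  hex 0: (-5, -5, 10)
  hex 1: (-4, -6, 10)
  hex 2: (-3, -6, 9)
  hex 3: (-3, -5, 8)
  hex 4: (-4, -4, 8)
  hex 5: (-5, -4, 9)
Sorted: 6 hexes.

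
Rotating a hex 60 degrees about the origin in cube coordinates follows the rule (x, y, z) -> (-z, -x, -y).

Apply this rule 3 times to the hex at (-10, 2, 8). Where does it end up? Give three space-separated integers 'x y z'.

Start: (-10, 2, 8)
Step 1: (-10, 2, 8) -> (-(8), -(-10), -(2)) = (-8, 10, -2)
Step 2: (-8, 10, -2) -> (-(-2), -(-8), -(10)) = (2, 8, -10)
Step 3: (2, 8, -10) -> (-(-10), -(2), -(8)) = (10, -2, -8)

Answer: 10 -2 -8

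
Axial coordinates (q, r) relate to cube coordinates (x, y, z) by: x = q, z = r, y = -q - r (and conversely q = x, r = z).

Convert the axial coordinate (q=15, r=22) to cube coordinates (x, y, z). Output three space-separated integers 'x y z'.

Answer: 15 -37 22

Derivation:
x = q = 15
z = r = 22
y = -x - z = -(15) - (22) = -37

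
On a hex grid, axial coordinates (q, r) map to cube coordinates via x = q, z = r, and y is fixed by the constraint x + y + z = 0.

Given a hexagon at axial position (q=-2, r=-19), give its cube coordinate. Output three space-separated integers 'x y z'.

Answer: -2 21 -19

Derivation:
x = q = -2
z = r = -19
y = -x - z = -(-2) - (-19) = 21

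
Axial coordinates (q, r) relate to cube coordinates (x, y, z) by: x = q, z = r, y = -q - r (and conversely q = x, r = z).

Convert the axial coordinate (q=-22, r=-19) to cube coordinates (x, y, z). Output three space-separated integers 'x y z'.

x = q = -22
z = r = -19
y = -x - z = -(-22) - (-19) = 41

Answer: -22 41 -19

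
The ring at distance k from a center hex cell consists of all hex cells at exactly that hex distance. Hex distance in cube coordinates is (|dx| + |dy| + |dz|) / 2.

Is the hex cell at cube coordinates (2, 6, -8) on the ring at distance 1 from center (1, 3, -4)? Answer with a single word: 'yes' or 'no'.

Answer: no

Derivation:
|px - cx| = |2 - 1| = 1
|py - cy| = |6 - 3| = 3
|pz - cz| = |-8 - (-4)| = 4
distance = (1+3+4)/2 = 8/2 = 4
radius = 1; distance != radius -> no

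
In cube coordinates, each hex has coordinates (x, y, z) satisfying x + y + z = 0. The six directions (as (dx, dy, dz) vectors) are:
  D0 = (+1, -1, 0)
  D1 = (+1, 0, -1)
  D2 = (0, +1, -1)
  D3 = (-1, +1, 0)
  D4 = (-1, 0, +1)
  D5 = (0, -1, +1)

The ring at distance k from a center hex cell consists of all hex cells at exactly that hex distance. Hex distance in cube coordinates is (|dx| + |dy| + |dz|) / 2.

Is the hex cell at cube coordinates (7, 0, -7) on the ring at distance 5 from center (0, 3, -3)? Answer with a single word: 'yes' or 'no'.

Answer: no

Derivation:
|px - cx| = |7 - 0| = 7
|py - cy| = |0 - 3| = 3
|pz - cz| = |-7 - (-3)| = 4
distance = (7+3+4)/2 = 14/2 = 7
radius = 5; distance != radius -> no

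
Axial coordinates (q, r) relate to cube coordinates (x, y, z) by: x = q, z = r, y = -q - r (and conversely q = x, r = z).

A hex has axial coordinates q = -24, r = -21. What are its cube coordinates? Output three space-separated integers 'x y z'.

Answer: -24 45 -21

Derivation:
x = q = -24
z = r = -21
y = -x - z = -(-24) - (-21) = 45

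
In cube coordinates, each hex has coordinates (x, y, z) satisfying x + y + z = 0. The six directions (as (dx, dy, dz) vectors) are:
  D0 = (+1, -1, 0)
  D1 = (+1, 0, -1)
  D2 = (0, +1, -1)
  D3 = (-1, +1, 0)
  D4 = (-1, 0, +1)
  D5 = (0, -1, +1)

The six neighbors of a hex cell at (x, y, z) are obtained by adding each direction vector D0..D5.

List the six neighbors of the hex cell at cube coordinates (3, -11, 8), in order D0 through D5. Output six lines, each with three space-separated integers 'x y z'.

Center: (3, -11, 8). Add each direction:
  D0: (3, -11, 8) + (1, -1, 0) = (4, -12, 8)
  D1: (3, -11, 8) + (1, 0, -1) = (4, -11, 7)
  D2: (3, -11, 8) + (0, 1, -1) = (3, -10, 7)
  D3: (3, -11, 8) + (-1, 1, 0) = (2, -10, 8)
  D4: (3, -11, 8) + (-1, 0, 1) = (2, -11, 9)
  D5: (3, -11, 8) + (0, -1, 1) = (3, -12, 9)

Answer: 4 -12 8
4 -11 7
3 -10 7
2 -10 8
2 -11 9
3 -12 9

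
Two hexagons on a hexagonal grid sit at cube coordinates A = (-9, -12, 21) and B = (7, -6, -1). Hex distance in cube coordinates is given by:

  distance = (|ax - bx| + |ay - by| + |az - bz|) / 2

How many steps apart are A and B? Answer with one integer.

|ax - bx| = |-9 - 7| = 16
|ay - by| = |-12 - (-6)| = 6
|az - bz| = |21 - (-1)| = 22
distance = (16 + 6 + 22) / 2 = 44 / 2 = 22

Answer: 22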